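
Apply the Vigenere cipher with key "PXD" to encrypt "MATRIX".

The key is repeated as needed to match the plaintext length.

Step 1: Repeat key to match plaintext length:
  Plaintext: MATRIX
  Key:       PXDPXD
Step 2: Encrypt each letter:
  M(12) + P(15) = (12+15) mod 26 = 1 = B
  A(0) + X(23) = (0+23) mod 26 = 23 = X
  T(19) + D(3) = (19+3) mod 26 = 22 = W
  R(17) + P(15) = (17+15) mod 26 = 6 = G
  I(8) + X(23) = (8+23) mod 26 = 5 = F
  X(23) + D(3) = (23+3) mod 26 = 0 = A
Ciphertext: BXWGFA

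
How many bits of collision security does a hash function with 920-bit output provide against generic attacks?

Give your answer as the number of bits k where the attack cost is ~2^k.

Step 1: The hash has a 920-bit output.
Step 2: Collision resistance means it should be infeasible to find any x != y with h(x) = h(y).
By the birthday bound, a generic collision search succeeds after about sqrt(2^920) = 2^(920/2) = 2^460 evaluations.
Step 3: Security level = 460 bits.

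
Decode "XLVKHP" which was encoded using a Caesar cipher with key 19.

Step 1: Reverse the shift by subtracting 19 from each letter position.
  X (position 23) -> position (23-19) mod 26 = 4 -> E
  L (position 11) -> position (11-19) mod 26 = 18 -> S
  V (position 21) -> position (21-19) mod 26 = 2 -> C
  K (position 10) -> position (10-19) mod 26 = 17 -> R
  H (position 7) -> position (7-19) mod 26 = 14 -> O
  P (position 15) -> position (15-19) mod 26 = 22 -> W
Decrypted message: ESCROW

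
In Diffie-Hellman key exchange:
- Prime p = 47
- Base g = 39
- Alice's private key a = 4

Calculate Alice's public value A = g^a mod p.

Step 1: A = g^a mod p = 39^4 mod 47.
  39^1 mod 47 = 39
  39^2 mod 47 = (39 * 39) mod 47 = 17
  39^3 mod 47 = (17 * 39) mod 47 = 5
  39^4 mod 47 = (5 * 39) mod 47 = 7
Result: A = 7.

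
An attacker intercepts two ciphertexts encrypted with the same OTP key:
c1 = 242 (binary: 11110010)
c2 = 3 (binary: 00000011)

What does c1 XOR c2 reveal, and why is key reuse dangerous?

Step 1: c1 XOR c2 = (m1 XOR k) XOR (m2 XOR k).
Step 2: By XOR associativity/commutativity: = m1 XOR m2 XOR k XOR k = m1 XOR m2.
Step 3: 11110010 XOR 00000011 = 11110001 = 241.
Step 4: The key cancels out! An attacker learns m1 XOR m2 = 241, revealing the relationship between plaintexts.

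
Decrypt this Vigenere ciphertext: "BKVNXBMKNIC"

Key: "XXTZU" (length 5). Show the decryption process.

Step 1: Key 'XXTZU' has length 5. Extended key: XXTZUXXTZUX
Step 2: Decrypt each position:
  B(1) - X(23) = 4 = E
  K(10) - X(23) = 13 = N
  V(21) - T(19) = 2 = C
  N(13) - Z(25) = 14 = O
  X(23) - U(20) = 3 = D
  B(1) - X(23) = 4 = E
  M(12) - X(23) = 15 = P
  K(10) - T(19) = 17 = R
  N(13) - Z(25) = 14 = O
  I(8) - U(20) = 14 = O
  C(2) - X(23) = 5 = F
Plaintext: ENCODEPROOF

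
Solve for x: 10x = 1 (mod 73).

Step 1: We need x such that 10 * x = 1 (mod 73).
Step 2: Using the extended Euclidean algorithm or trial:
  10 * 22 = 220 = 3 * 73 + 1.
Step 3: Since 220 mod 73 = 1, the inverse is x = 22.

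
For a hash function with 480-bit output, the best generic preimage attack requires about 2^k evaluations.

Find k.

Step 1: The hash has a 480-bit output.
Step 2: Preimage resistance means: given a digest h(x), it should be infeasible to find any input that hashes to it.
With a 480-bit output there are 2^480 possible digests, so a generic brute-force preimage search costs about 2^480 evaluations.
Step 3: Security level = 480 bits.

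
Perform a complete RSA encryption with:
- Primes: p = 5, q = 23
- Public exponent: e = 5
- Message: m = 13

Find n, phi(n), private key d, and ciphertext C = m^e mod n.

Step 1: n = 5 * 23 = 115.
Step 2: phi(n) = (5-1)(23-1) = 4 * 22 = 88.
Step 3: Find d = 5^(-1) mod 88 = 53.
  Verify: 5 * 53 = 265 = 1 (mod 88).
Step 4: C = 13^5 mod 115 = 73.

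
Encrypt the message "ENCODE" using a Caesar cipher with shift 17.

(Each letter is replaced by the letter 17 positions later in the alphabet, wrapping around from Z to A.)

Step 1: For each letter, shift forward by 17 positions (mod 26).
  E (position 4) -> position (4+17) mod 26 = 21 -> V
  N (position 13) -> position (13+17) mod 26 = 4 -> E
  C (position 2) -> position (2+17) mod 26 = 19 -> T
  O (position 14) -> position (14+17) mod 26 = 5 -> F
  D (position 3) -> position (3+17) mod 26 = 20 -> U
  E (position 4) -> position (4+17) mod 26 = 21 -> V
Result: VETFUV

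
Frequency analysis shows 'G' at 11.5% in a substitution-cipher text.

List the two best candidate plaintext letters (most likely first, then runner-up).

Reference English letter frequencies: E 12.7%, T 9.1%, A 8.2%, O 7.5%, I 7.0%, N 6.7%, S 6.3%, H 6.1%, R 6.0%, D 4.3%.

Step 1: Observed frequency of 'G' is 11.5%.
Step 2: Compute distances to each reference frequency and sort:
  E (12.7%): difference = 1.2% <-- BEST
  T (9.1%): difference = 2.4% <-- RUNNER-UP
  A (8.2%): difference = 3.3%
  O (7.5%): difference = 4.0%
  I (7.0%): difference = 4.5%
Step 3: Most likely is 'E' (12.7%, diff 1.2%); second most likely is 'T' (9.1%, diff 2.4%).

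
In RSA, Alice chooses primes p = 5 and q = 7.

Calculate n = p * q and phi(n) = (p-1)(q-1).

Step 1: n = p * q = 5 * 7 = 35.
Step 2: phi(n) = (p-1)(q-1) = 4 * 6 = 24.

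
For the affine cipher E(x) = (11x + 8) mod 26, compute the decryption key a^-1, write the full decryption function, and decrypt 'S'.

Step 1: Find a^-1, the modular inverse of 11 mod 26.
Step 2: We need 11 * a^-1 = 1 (mod 26).
Step 3: 11 * 19 = 209 = 8 * 26 + 1, so a^-1 = 19.
Step 4: D(y) = 19(y - 8) mod 26.
Step 5: Apply to 'S' (y = 18): D(18) = 19 * (18 - 8) mod 26 = 19 * 10 mod 26 = 8 -> 'I'.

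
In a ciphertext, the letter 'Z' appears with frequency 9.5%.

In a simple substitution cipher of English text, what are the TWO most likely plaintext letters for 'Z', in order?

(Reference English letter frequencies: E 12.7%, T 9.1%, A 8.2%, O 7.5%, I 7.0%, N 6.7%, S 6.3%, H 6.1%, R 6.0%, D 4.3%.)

Step 1: Observed frequency of 'Z' is 9.5%.
Step 2: Compute distances to each reference frequency and sort:
  T (9.1%): difference = 0.4% <-- BEST
  A (8.2%): difference = 1.3% <-- RUNNER-UP
  O (7.5%): difference = 2.0%
  I (7.0%): difference = 2.5%
  N (6.7%): difference = 2.8%
Step 3: Most likely is 'T' (9.1%, diff 0.4%); second most likely is 'A' (8.2%, diff 1.3%).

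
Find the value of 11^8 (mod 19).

Step 1: Compute 11^8 mod 19 step by step, reducing modulo 19 at each step.
  11^1 mod 19 = 11
  11^2 mod 19 = (11 * 11) mod 19 = 7
  11^3 mod 19 = (7 * 11) mod 19 = 1
  11^4 mod 19 = (1 * 11) mod 19 = 11
  11^5 mod 19 = (11 * 11) mod 19 = 7
  11^6 mod 19 = (7 * 11) mod 19 = 1
  11^7 mod 19 = (1 * 11) mod 19 = 11
  11^8 mod 19 = (11 * 11) mod 19 = 7
Step 2: Result = 7.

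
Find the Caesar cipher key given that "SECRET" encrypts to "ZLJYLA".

Step 1: Compare first letters: S (position 18) -> Z (position 25).
Step 2: Shift = (25 - 18) mod 26 = 7.
The shift value is 7.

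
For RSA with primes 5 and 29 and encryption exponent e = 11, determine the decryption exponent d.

Step 1: n = 5 * 29 = 145.
Step 2: phi(n) = 4 * 28 = 112.
Step 3: Find d such that 11 * d = 1 (mod 112).
Step 4: d = 11^(-1) mod 112 = 51.
Verification: 11 * 51 = 561 = 5 * 112 + 1.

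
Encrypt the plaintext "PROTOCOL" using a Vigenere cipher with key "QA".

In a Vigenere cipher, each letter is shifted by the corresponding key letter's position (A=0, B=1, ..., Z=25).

Step 1: Repeat key to match plaintext length:
  Plaintext: PROTOCOL
  Key:       QAQAQAQA
Step 2: Encrypt each letter:
  P(15) + Q(16) = (15+16) mod 26 = 5 = F
  R(17) + A(0) = (17+0) mod 26 = 17 = R
  O(14) + Q(16) = (14+16) mod 26 = 4 = E
  T(19) + A(0) = (19+0) mod 26 = 19 = T
  O(14) + Q(16) = (14+16) mod 26 = 4 = E
  C(2) + A(0) = (2+0) mod 26 = 2 = C
  O(14) + Q(16) = (14+16) mod 26 = 4 = E
  L(11) + A(0) = (11+0) mod 26 = 11 = L
Ciphertext: FRETECEL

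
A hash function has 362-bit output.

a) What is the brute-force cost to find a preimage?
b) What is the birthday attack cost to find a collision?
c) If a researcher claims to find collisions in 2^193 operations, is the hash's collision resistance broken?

Step 1: Preimage resistance requires brute-force of 2^362 operations.
Step 2: Collision resistance (birthday bound) = 2^(362/2) = 2^181.
Step 3: The claimed attack costs 2^193 operations.
Step 4: Since 2^193 >= 2^181, the claimed attack is no faster than the generic birthday attack, so this does not break collision resistance.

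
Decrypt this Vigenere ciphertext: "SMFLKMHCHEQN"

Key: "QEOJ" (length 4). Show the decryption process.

Step 1: Key 'QEOJ' has length 4. Extended key: QEOJQEOJQEOJ
Step 2: Decrypt each position:
  S(18) - Q(16) = 2 = C
  M(12) - E(4) = 8 = I
  F(5) - O(14) = 17 = R
  L(11) - J(9) = 2 = C
  K(10) - Q(16) = 20 = U
  M(12) - E(4) = 8 = I
  H(7) - O(14) = 19 = T
  C(2) - J(9) = 19 = T
  H(7) - Q(16) = 17 = R
  E(4) - E(4) = 0 = A
  Q(16) - O(14) = 2 = C
  N(13) - J(9) = 4 = E
Plaintext: CIRCUITTRACE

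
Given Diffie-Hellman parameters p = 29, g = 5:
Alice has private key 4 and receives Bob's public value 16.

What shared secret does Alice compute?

Step 1: s = B^a mod p = 16^4 mod 29.
  16^1 mod 29 = 16
  16^2 mod 29 = (16 * 16) mod 29 = 24
  16^3 mod 29 = (24 * 16) mod 29 = 7
  16^4 mod 29 = (7 * 16) mod 29 = 25
Result: shared secret = 25.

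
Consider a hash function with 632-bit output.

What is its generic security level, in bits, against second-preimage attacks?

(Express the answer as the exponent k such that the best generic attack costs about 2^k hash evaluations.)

Step 1: The hash has a 632-bit output.
Step 2: Second-preimage resistance means: given a specific input x, it should be infeasible to find a different y with h(y) = h(x).
With a 632-bit output, a generic search for a second preimage costs about 2^632 evaluations (each trial matches the fixed target with probability 2^-632).
Step 3: Security level = 632 bits.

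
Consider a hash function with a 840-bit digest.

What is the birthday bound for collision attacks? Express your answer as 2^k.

Step 1: The birthday paradox gives collision probability ~50% after sqrt(2^n) = 2^(n/2) hashes.
Step 2: For 840-bit output: 2^(840/2) = 2^420.
Step 3: Approximately 2^420 hash computations needed.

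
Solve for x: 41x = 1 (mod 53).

Step 1: We need x such that 41 * x = 1 (mod 53).
Step 2: Using the extended Euclidean algorithm or trial:
  41 * 22 = 902 = 17 * 53 + 1.
Step 3: Since 902 mod 53 = 1, the inverse is x = 22.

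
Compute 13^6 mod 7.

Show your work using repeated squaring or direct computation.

Step 1: Compute 13^6 mod 7 step by step, reducing modulo 7 at each step.
  13^1 mod 7 = 6
  13^2 mod 7 = (6 * 13) mod 7 = 1
  13^3 mod 7 = (1 * 13) mod 7 = 6
  13^4 mod 7 = (6 * 13) mod 7 = 1
  13^5 mod 7 = (1 * 13) mod 7 = 6
  13^6 mod 7 = (6 * 13) mod 7 = 1
Step 2: Result = 1.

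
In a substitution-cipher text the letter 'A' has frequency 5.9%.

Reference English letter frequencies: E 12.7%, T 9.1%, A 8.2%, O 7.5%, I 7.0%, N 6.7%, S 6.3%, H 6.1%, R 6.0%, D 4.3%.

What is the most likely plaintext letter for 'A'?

Step 1: The observed frequency is 5.9%.
Step 2: Compare with English frequencies:
  E: 12.7% (difference: 6.8%)
  T: 9.1% (difference: 3.2%)
  A: 8.2% (difference: 2.3%)
  O: 7.5% (difference: 1.6%)
  I: 7.0% (difference: 1.1%)
  N: 6.7% (difference: 0.8%)
  S: 6.3% (difference: 0.4%)
  H: 6.1% (difference: 0.2%)
  R: 6.0% (difference: 0.1%) <-- closest
  D: 4.3% (difference: 1.6%)
Step 3: 'A' most likely represents 'R' (frequency 6.0%).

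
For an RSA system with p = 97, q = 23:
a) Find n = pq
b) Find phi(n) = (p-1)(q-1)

Step 1: n = p * q = 97 * 23 = 2231.
Step 2: phi(n) = (p-1)(q-1) = 96 * 22 = 2112.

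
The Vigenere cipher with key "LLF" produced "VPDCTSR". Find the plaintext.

Step 1: Extend key: LLFLLFL
Step 2: Decrypt each letter (c - k) mod 26:
  V(21) - L(11) = (21-11) mod 26 = 10 = K
  P(15) - L(11) = (15-11) mod 26 = 4 = E
  D(3) - F(5) = (3-5) mod 26 = 24 = Y
  C(2) - L(11) = (2-11) mod 26 = 17 = R
  T(19) - L(11) = (19-11) mod 26 = 8 = I
  S(18) - F(5) = (18-5) mod 26 = 13 = N
  R(17) - L(11) = (17-11) mod 26 = 6 = G
Plaintext: KEYRING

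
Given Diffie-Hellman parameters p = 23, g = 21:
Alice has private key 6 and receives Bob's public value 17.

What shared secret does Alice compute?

Step 1: s = B^a mod p = 17^6 mod 23.
  17^1 mod 23 = 17
  17^2 mod 23 = (17 * 17) mod 23 = 13
  17^3 mod 23 = (13 * 17) mod 23 = 14
  17^4 mod 23 = (14 * 17) mod 23 = 8
  17^5 mod 23 = (8 * 17) mod 23 = 21
  17^6 mod 23 = (21 * 17) mod 23 = 12
Result: shared secret = 12.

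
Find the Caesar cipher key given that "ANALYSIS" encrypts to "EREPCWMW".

Step 1: Compare first letters: A (position 0) -> E (position 4).
Step 2: Shift = (4 - 0) mod 26 = 4.
The shift value is 4.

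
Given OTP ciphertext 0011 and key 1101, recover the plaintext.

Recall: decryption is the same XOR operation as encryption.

Step 1: XOR ciphertext with key:
  Ciphertext: 0011
  Key:        1101
  XOR:        1110
Step 2: Plaintext = 1110 = 14 in decimal.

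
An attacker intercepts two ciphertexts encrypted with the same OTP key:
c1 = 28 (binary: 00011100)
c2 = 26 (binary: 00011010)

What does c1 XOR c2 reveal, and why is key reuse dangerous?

Step 1: c1 XOR c2 = (m1 XOR k) XOR (m2 XOR k).
Step 2: By XOR associativity/commutativity: = m1 XOR m2 XOR k XOR k = m1 XOR m2.
Step 3: 00011100 XOR 00011010 = 00000110 = 6.
Step 4: The key cancels out! An attacker learns m1 XOR m2 = 6, revealing the relationship between plaintexts.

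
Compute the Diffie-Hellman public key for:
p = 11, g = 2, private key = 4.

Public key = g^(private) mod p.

Step 1: A = g^a mod p = 2^4 mod 11.
  2^1 mod 11 = 2
  2^2 mod 11 = (2 * 2) mod 11 = 4
  2^3 mod 11 = (4 * 2) mod 11 = 8
  2^4 mod 11 = (8 * 2) mod 11 = 5
Result: A = 5.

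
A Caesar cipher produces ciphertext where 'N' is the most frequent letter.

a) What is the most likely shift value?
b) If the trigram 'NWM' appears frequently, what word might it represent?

Step 1: In English, 'E' is the most frequent letter (12.7%).
Step 2: The most frequent ciphertext letter is 'N' (position 13).
Step 3: Shift = (13 - 4) mod 26 = 9.
Step 4: Decrypt 'NWM' by shifting back 9:
  N -> E
  W -> N
  M -> D
Step 5: 'NWM' decrypts to 'END'.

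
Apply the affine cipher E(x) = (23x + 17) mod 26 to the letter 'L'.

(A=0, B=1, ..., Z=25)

Step 1: Convert 'L' to number: x = 11.
Step 2: E(11) = (23 * 11 + 17) mod 26 = 270 mod 26 = 10.
Step 3: Convert 10 back to letter: K.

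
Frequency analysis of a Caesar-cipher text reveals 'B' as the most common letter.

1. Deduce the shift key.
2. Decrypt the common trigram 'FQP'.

Step 1: In English, 'E' is the most frequent letter (12.7%).
Step 2: The most frequent ciphertext letter is 'B' (position 1).
Step 3: Shift = (1 - 4) mod 26 = 23.
Step 4: Decrypt 'FQP' by shifting back 23:
  F -> I
  Q -> T
  P -> S
Step 5: 'FQP' decrypts to 'ITS'.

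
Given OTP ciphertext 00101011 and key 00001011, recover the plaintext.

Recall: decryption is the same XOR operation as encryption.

Step 1: XOR ciphertext with key:
  Ciphertext: 00101011
  Key:        00001011
  XOR:        00100000
Step 2: Plaintext = 00100000 = 32 in decimal.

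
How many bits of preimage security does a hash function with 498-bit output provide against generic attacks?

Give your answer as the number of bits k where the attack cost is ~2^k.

Step 1: The hash has a 498-bit output.
Step 2: Preimage resistance means: given a digest h(x), it should be infeasible to find any input that hashes to it.
With a 498-bit output there are 2^498 possible digests, so a generic brute-force preimage search costs about 2^498 evaluations.
Step 3: Security level = 498 bits.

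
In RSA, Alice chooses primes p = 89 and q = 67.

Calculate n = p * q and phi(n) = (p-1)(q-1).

Step 1: n = p * q = 89 * 67 = 5963.
Step 2: phi(n) = (p-1)(q-1) = 88 * 66 = 5808.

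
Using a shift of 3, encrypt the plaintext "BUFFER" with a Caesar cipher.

Step 1: For each letter, shift forward by 3 positions (mod 26).
  B (position 1) -> position (1+3) mod 26 = 4 -> E
  U (position 20) -> position (20+3) mod 26 = 23 -> X
  F (position 5) -> position (5+3) mod 26 = 8 -> I
  F (position 5) -> position (5+3) mod 26 = 8 -> I
  E (position 4) -> position (4+3) mod 26 = 7 -> H
  R (position 17) -> position (17+3) mod 26 = 20 -> U
Result: EXIIHU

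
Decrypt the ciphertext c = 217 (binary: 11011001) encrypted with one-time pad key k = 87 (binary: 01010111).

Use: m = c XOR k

Step 1: XOR ciphertext with key:
  Ciphertext: 11011001
  Key:        01010111
  XOR:        10001110
Step 2: Plaintext = 10001110 = 142 in decimal.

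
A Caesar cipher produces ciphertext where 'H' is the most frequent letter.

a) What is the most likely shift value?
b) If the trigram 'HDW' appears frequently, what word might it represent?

Step 1: In English, 'E' is the most frequent letter (12.7%).
Step 2: The most frequent ciphertext letter is 'H' (position 7).
Step 3: Shift = (7 - 4) mod 26 = 3.
Step 4: Decrypt 'HDW' by shifting back 3:
  H -> E
  D -> A
  W -> T
Step 5: 'HDW' decrypts to 'EAT'.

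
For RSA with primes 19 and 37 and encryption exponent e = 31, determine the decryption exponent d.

Step 1: n = 19 * 37 = 703.
Step 2: phi(n) = 18 * 36 = 648.
Step 3: Find d such that 31 * d = 1 (mod 648).
Step 4: d = 31^(-1) mod 648 = 439.
Verification: 31 * 439 = 13609 = 21 * 648 + 1.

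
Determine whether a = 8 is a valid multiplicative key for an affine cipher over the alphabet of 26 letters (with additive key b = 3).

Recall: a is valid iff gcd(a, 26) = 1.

Step 1: Compute gcd(8, 26).
Step 2: gcd(8, 26) = 2.
Since gcd = 2 != 1, 8 shares a common factor with 26, so it cannot be used.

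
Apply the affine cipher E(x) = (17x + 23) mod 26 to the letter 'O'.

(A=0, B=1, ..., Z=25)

Step 1: Convert 'O' to number: x = 14.
Step 2: E(14) = (17 * 14 + 23) mod 26 = 261 mod 26 = 1.
Step 3: Convert 1 back to letter: B.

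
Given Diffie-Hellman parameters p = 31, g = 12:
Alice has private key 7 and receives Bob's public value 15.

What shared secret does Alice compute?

Step 1: s = B^a mod p = 15^7 mod 31.
  15^1 mod 31 = 15
  15^2 mod 31 = (15 * 15) mod 31 = 8
  15^3 mod 31 = (8 * 15) mod 31 = 27
  15^4 mod 31 = (27 * 15) mod 31 = 2
  15^5 mod 31 = (2 * 15) mod 31 = 30
  15^6 mod 31 = (30 * 15) mod 31 = 16
  15^7 mod 31 = (16 * 15) mod 31 = 23
Result: shared secret = 23.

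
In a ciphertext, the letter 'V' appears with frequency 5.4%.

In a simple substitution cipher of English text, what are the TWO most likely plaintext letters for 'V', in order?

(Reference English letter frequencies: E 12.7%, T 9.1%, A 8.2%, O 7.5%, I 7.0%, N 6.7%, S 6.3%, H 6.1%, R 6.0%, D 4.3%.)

Step 1: Observed frequency of 'V' is 5.4%.
Step 2: Compute distances to each reference frequency and sort:
  R (6.0%): difference = 0.6% <-- BEST
  H (6.1%): difference = 0.7% <-- RUNNER-UP
  S (6.3%): difference = 0.9%
  D (4.3%): difference = 1.1%
  N (6.7%): difference = 1.3%
Step 3: Most likely is 'R' (6.0%, diff 0.6%); second most likely is 'H' (6.1%, diff 0.7%).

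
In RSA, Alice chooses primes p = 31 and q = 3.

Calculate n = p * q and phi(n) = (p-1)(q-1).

Step 1: n = p * q = 31 * 3 = 93.
Step 2: phi(n) = (p-1)(q-1) = 30 * 2 = 60.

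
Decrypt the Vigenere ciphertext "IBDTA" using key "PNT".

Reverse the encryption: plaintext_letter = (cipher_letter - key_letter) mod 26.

Step 1: Extend key: PNTPN
Step 2: Decrypt each letter (c - k) mod 26:
  I(8) - P(15) = (8-15) mod 26 = 19 = T
  B(1) - N(13) = (1-13) mod 26 = 14 = O
  D(3) - T(19) = (3-19) mod 26 = 10 = K
  T(19) - P(15) = (19-15) mod 26 = 4 = E
  A(0) - N(13) = (0-13) mod 26 = 13 = N
Plaintext: TOKEN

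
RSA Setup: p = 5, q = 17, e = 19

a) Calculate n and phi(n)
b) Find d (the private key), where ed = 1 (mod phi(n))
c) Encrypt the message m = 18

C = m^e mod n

Step 1: n = 5 * 17 = 85.
Step 2: phi(n) = (5-1)(17-1) = 4 * 16 = 64.
Step 3: Find d = 19^(-1) mod 64 = 27.
  Verify: 19 * 27 = 513 = 1 (mod 64).
Step 4: C = 18^19 mod 85 = 52.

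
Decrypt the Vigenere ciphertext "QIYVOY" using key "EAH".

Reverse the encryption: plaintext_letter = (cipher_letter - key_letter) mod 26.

Step 1: Extend key: EAHEAH
Step 2: Decrypt each letter (c - k) mod 26:
  Q(16) - E(4) = (16-4) mod 26 = 12 = M
  I(8) - A(0) = (8-0) mod 26 = 8 = I
  Y(24) - H(7) = (24-7) mod 26 = 17 = R
  V(21) - E(4) = (21-4) mod 26 = 17 = R
  O(14) - A(0) = (14-0) mod 26 = 14 = O
  Y(24) - H(7) = (24-7) mod 26 = 17 = R
Plaintext: MIRROR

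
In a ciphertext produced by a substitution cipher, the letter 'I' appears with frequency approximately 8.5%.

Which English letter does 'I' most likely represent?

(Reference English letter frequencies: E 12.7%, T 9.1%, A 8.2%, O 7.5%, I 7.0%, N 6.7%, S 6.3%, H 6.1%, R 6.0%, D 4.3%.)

Step 1: The observed frequency is 8.5%.
Step 2: Compare with English frequencies:
  E: 12.7% (difference: 4.2%)
  T: 9.1% (difference: 0.6%)
  A: 8.2% (difference: 0.3%) <-- closest
  O: 7.5% (difference: 1.0%)
  I: 7.0% (difference: 1.5%)
  N: 6.7% (difference: 1.8%)
  S: 6.3% (difference: 2.2%)
  H: 6.1% (difference: 2.4%)
  R: 6.0% (difference: 2.5%)
  D: 4.3% (difference: 4.2%)
Step 3: 'I' most likely represents 'A' (frequency 8.2%).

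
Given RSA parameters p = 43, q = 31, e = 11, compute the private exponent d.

Step 1: n = 43 * 31 = 1333.
Step 2: phi(n) = 42 * 30 = 1260.
Step 3: Find d such that 11 * d = 1 (mod 1260).
Step 4: d = 11^(-1) mod 1260 = 1031.
Verification: 11 * 1031 = 11341 = 9 * 1260 + 1.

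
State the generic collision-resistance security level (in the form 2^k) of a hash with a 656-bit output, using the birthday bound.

Step 1: The birthday paradox gives collision probability ~50% after sqrt(2^n) = 2^(n/2) hashes.
Step 2: For 656-bit output: 2^(656/2) = 2^328.
Step 3: Approximately 2^328 hash computations needed.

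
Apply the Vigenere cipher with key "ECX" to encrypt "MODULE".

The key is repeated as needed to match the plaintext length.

Step 1: Repeat key to match plaintext length:
  Plaintext: MODULE
  Key:       ECXECX
Step 2: Encrypt each letter:
  M(12) + E(4) = (12+4) mod 26 = 16 = Q
  O(14) + C(2) = (14+2) mod 26 = 16 = Q
  D(3) + X(23) = (3+23) mod 26 = 0 = A
  U(20) + E(4) = (20+4) mod 26 = 24 = Y
  L(11) + C(2) = (11+2) mod 26 = 13 = N
  E(4) + X(23) = (4+23) mod 26 = 1 = B
Ciphertext: QQAYNB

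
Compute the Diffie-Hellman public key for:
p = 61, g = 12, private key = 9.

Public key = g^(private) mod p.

Step 1: A = g^a mod p = 12^9 mod 61.
  12^1 mod 61 = 12
  12^2 mod 61 = (12 * 12) mod 61 = 22
  12^3 mod 61 = (22 * 12) mod 61 = 20
  12^4 mod 61 = (20 * 12) mod 61 = 57
  12^5 mod 61 = (57 * 12) mod 61 = 13
  12^6 mod 61 = (13 * 12) mod 61 = 34
  12^7 mod 61 = (34 * 12) mod 61 = 42
  12^8 mod 61 = (42 * 12) mod 61 = 16
  12^9 mod 61 = (16 * 12) mod 61 = 9
Result: A = 9.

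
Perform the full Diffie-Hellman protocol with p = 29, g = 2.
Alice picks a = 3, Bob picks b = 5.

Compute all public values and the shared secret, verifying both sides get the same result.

Step 1: A = g^a mod p = 2^3 mod 29 = 8.
Step 2: B = g^b mod p = 2^5 mod 29 = 3.
Step 3: Alice computes s = B^a mod p = 3^3 mod 29 = 27.
Step 4: Bob computes s = A^b mod p = 8^5 mod 29 = 27.
Both sides agree: shared secret = 27.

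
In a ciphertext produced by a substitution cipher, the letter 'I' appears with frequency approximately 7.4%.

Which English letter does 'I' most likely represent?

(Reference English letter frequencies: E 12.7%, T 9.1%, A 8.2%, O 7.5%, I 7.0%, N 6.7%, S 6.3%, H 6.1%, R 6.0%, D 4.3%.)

Step 1: The observed frequency is 7.4%.
Step 2: Compare with English frequencies:
  E: 12.7% (difference: 5.3%)
  T: 9.1% (difference: 1.7%)
  A: 8.2% (difference: 0.8%)
  O: 7.5% (difference: 0.1%) <-- closest
  I: 7.0% (difference: 0.4%)
  N: 6.7% (difference: 0.7%)
  S: 6.3% (difference: 1.1%)
  H: 6.1% (difference: 1.3%)
  R: 6.0% (difference: 1.4%)
  D: 4.3% (difference: 3.1%)
Step 3: 'I' most likely represents 'O' (frequency 7.5%).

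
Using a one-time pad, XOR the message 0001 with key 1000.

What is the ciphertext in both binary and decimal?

Step 1: Write out the XOR operation bit by bit:
  Message: 0001
  Key:     1000
  XOR:     1001
Step 2: Convert to decimal: 1001 = 9.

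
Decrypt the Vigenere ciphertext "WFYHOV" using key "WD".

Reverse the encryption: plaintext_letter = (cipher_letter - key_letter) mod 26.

Step 1: Extend key: WDWDWD
Step 2: Decrypt each letter (c - k) mod 26:
  W(22) - W(22) = (22-22) mod 26 = 0 = A
  F(5) - D(3) = (5-3) mod 26 = 2 = C
  Y(24) - W(22) = (24-22) mod 26 = 2 = C
  H(7) - D(3) = (7-3) mod 26 = 4 = E
  O(14) - W(22) = (14-22) mod 26 = 18 = S
  V(21) - D(3) = (21-3) mod 26 = 18 = S
Plaintext: ACCESS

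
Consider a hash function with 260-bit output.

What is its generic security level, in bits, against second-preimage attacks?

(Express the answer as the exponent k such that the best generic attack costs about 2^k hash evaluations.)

Step 1: The hash has a 260-bit output.
Step 2: Second-preimage resistance means: given a specific input x, it should be infeasible to find a different y with h(y) = h(x).
With a 260-bit output, a generic search for a second preimage costs about 2^260 evaluations (each trial matches the fixed target with probability 2^-260).
Step 3: Security level = 260 bits.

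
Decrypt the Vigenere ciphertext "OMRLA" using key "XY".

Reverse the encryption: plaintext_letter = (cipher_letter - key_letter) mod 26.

Step 1: Extend key: XYXYX
Step 2: Decrypt each letter (c - k) mod 26:
  O(14) - X(23) = (14-23) mod 26 = 17 = R
  M(12) - Y(24) = (12-24) mod 26 = 14 = O
  R(17) - X(23) = (17-23) mod 26 = 20 = U
  L(11) - Y(24) = (11-24) mod 26 = 13 = N
  A(0) - X(23) = (0-23) mod 26 = 3 = D
Plaintext: ROUND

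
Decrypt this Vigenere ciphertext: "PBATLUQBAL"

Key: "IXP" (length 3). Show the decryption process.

Step 1: Key 'IXP' has length 3. Extended key: IXPIXPIXPI
Step 2: Decrypt each position:
  P(15) - I(8) = 7 = H
  B(1) - X(23) = 4 = E
  A(0) - P(15) = 11 = L
  T(19) - I(8) = 11 = L
  L(11) - X(23) = 14 = O
  U(20) - P(15) = 5 = F
  Q(16) - I(8) = 8 = I
  B(1) - X(23) = 4 = E
  A(0) - P(15) = 11 = L
  L(11) - I(8) = 3 = D
Plaintext: HELLOFIELD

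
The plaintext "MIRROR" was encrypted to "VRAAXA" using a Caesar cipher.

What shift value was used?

Step 1: Compare first letters: M (position 12) -> V (position 21).
Step 2: Shift = (21 - 12) mod 26 = 9.
The shift value is 9.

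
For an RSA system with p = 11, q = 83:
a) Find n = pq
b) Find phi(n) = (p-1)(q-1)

Step 1: n = p * q = 11 * 83 = 913.
Step 2: phi(n) = (p-1)(q-1) = 10 * 82 = 820.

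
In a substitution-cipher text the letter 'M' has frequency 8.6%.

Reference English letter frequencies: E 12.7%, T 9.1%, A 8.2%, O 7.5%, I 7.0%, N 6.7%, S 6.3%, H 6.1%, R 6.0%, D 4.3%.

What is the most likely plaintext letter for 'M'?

Step 1: The observed frequency is 8.6%.
Step 2: Compare with English frequencies:
  E: 12.7% (difference: 4.1%)
  T: 9.1% (difference: 0.5%)
  A: 8.2% (difference: 0.4%) <-- closest
  O: 7.5% (difference: 1.1%)
  I: 7.0% (difference: 1.6%)
  N: 6.7% (difference: 1.9%)
  S: 6.3% (difference: 2.3%)
  H: 6.1% (difference: 2.5%)
  R: 6.0% (difference: 2.6%)
  D: 4.3% (difference: 4.3%)
Step 3: 'M' most likely represents 'A' (frequency 8.2%).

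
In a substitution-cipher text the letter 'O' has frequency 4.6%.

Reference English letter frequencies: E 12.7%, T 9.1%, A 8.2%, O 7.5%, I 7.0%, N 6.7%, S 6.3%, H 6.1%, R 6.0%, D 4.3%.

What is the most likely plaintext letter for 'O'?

Step 1: The observed frequency is 4.6%.
Step 2: Compare with English frequencies:
  E: 12.7% (difference: 8.1%)
  T: 9.1% (difference: 4.5%)
  A: 8.2% (difference: 3.6%)
  O: 7.5% (difference: 2.9%)
  I: 7.0% (difference: 2.4%)
  N: 6.7% (difference: 2.1%)
  S: 6.3% (difference: 1.7%)
  H: 6.1% (difference: 1.5%)
  R: 6.0% (difference: 1.4%)
  D: 4.3% (difference: 0.3%) <-- closest
Step 3: 'O' most likely represents 'D' (frequency 4.3%).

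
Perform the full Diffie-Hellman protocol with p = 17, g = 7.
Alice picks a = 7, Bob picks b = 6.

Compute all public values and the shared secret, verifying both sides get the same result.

Step 1: A = g^a mod p = 7^7 mod 17 = 12.
Step 2: B = g^b mod p = 7^6 mod 17 = 9.
Step 3: Alice computes s = B^a mod p = 9^7 mod 17 = 2.
Step 4: Bob computes s = A^b mod p = 12^6 mod 17 = 2.
Both sides agree: shared secret = 2.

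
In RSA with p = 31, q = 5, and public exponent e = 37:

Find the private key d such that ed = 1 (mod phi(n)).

Step 1: n = 31 * 5 = 155.
Step 2: phi(n) = 30 * 4 = 120.
Step 3: Find d such that 37 * d = 1 (mod 120).
Step 4: d = 37^(-1) mod 120 = 13.
Verification: 37 * 13 = 481 = 4 * 120 + 1.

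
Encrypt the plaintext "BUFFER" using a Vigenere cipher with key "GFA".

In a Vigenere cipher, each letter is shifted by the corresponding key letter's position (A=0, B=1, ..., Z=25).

Step 1: Repeat key to match plaintext length:
  Plaintext: BUFFER
  Key:       GFAGFA
Step 2: Encrypt each letter:
  B(1) + G(6) = (1+6) mod 26 = 7 = H
  U(20) + F(5) = (20+5) mod 26 = 25 = Z
  F(5) + A(0) = (5+0) mod 26 = 5 = F
  F(5) + G(6) = (5+6) mod 26 = 11 = L
  E(4) + F(5) = (4+5) mod 26 = 9 = J
  R(17) + A(0) = (17+0) mod 26 = 17 = R
Ciphertext: HZFLJR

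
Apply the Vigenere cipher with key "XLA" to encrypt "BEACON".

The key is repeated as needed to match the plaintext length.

Step 1: Repeat key to match plaintext length:
  Plaintext: BEACON
  Key:       XLAXLA
Step 2: Encrypt each letter:
  B(1) + X(23) = (1+23) mod 26 = 24 = Y
  E(4) + L(11) = (4+11) mod 26 = 15 = P
  A(0) + A(0) = (0+0) mod 26 = 0 = A
  C(2) + X(23) = (2+23) mod 26 = 25 = Z
  O(14) + L(11) = (14+11) mod 26 = 25 = Z
  N(13) + A(0) = (13+0) mod 26 = 13 = N
Ciphertext: YPAZZN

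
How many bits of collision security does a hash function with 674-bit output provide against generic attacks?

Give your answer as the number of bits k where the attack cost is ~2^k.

Step 1: The hash has a 674-bit output.
Step 2: Collision resistance means it should be infeasible to find any x != y with h(x) = h(y).
By the birthday bound, a generic collision search succeeds after about sqrt(2^674) = 2^(674/2) = 2^337 evaluations.
Step 3: Security level = 337 bits.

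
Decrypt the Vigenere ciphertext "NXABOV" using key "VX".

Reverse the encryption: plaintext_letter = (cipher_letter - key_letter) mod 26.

Step 1: Extend key: VXVXVX
Step 2: Decrypt each letter (c - k) mod 26:
  N(13) - V(21) = (13-21) mod 26 = 18 = S
  X(23) - X(23) = (23-23) mod 26 = 0 = A
  A(0) - V(21) = (0-21) mod 26 = 5 = F
  B(1) - X(23) = (1-23) mod 26 = 4 = E
  O(14) - V(21) = (14-21) mod 26 = 19 = T
  V(21) - X(23) = (21-23) mod 26 = 24 = Y
Plaintext: SAFETY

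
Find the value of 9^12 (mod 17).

Step 1: Compute 9^12 mod 17 step by step, reducing modulo 17 at each step.
  9^1 mod 17 = 9
  9^2 mod 17 = (9 * 9) mod 17 = 13
  9^3 mod 17 = (13 * 9) mod 17 = 15
  9^4 mod 17 = (15 * 9) mod 17 = 16
  9^5 mod 17 = (16 * 9) mod 17 = 8
  9^6 mod 17 = (8 * 9) mod 17 = 4
  9^7 mod 17 = (4 * 9) mod 17 = 2
  9^8 mod 17 = (2 * 9) mod 17 = 1
  9^9 mod 17 = (1 * 9) mod 17 = 9
  9^10 mod 17 = (9 * 9) mod 17 = 13
  9^11 mod 17 = (13 * 9) mod 17 = 15
  9^12 mod 17 = (15 * 9) mod 17 = 16
Step 2: Result = 16.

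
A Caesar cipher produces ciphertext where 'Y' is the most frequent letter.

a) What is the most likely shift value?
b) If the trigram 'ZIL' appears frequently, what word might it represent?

Step 1: In English, 'E' is the most frequent letter (12.7%).
Step 2: The most frequent ciphertext letter is 'Y' (position 24).
Step 3: Shift = (24 - 4) mod 26 = 20.
Step 4: Decrypt 'ZIL' by shifting back 20:
  Z -> F
  I -> O
  L -> R
Step 5: 'ZIL' decrypts to 'FOR'.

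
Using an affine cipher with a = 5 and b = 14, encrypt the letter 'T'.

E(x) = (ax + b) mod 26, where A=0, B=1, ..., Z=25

Step 1: Convert 'T' to number: x = 19.
Step 2: E(19) = (5 * 19 + 14) mod 26 = 109 mod 26 = 5.
Step 3: Convert 5 back to letter: F.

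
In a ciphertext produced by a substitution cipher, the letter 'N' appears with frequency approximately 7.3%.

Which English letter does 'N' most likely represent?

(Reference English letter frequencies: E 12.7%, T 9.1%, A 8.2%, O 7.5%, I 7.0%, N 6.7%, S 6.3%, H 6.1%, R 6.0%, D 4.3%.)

Step 1: The observed frequency is 7.3%.
Step 2: Compare with English frequencies:
  E: 12.7% (difference: 5.4%)
  T: 9.1% (difference: 1.8%)
  A: 8.2% (difference: 0.9%)
  O: 7.5% (difference: 0.2%) <-- closest
  I: 7.0% (difference: 0.3%)
  N: 6.7% (difference: 0.6%)
  S: 6.3% (difference: 1.0%)
  H: 6.1% (difference: 1.2%)
  R: 6.0% (difference: 1.3%)
  D: 4.3% (difference: 3.0%)
Step 3: 'N' most likely represents 'O' (frequency 7.5%).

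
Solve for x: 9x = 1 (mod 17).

Step 1: We need x such that 9 * x = 1 (mod 17).
Step 2: Using the extended Euclidean algorithm or trial:
  9 * 2 = 18 = 1 * 17 + 1.
Step 3: Since 18 mod 17 = 1, the inverse is x = 2.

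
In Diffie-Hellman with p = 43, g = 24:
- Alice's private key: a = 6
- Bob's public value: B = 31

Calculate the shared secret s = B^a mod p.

Step 1: s = B^a mod p = 31^6 mod 43.
  31^1 mod 43 = 31
  31^2 mod 43 = (31 * 31) mod 43 = 15
  31^3 mod 43 = (15 * 31) mod 43 = 35
  31^4 mod 43 = (35 * 31) mod 43 = 10
  31^5 mod 43 = (10 * 31) mod 43 = 9
  31^6 mod 43 = (9 * 31) mod 43 = 21
Result: shared secret = 21.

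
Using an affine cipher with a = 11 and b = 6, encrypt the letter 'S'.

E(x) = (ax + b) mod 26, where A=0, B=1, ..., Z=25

Step 1: Convert 'S' to number: x = 18.
Step 2: E(18) = (11 * 18 + 6) mod 26 = 204 mod 26 = 22.
Step 3: Convert 22 back to letter: W.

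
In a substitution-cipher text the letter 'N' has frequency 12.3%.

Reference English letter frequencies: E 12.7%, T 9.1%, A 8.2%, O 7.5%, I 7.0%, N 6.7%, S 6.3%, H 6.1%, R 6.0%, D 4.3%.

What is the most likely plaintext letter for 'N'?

Step 1: The observed frequency is 12.3%.
Step 2: Compare with English frequencies:
  E: 12.7% (difference: 0.4%) <-- closest
  T: 9.1% (difference: 3.2%)
  A: 8.2% (difference: 4.1%)
  O: 7.5% (difference: 4.8%)
  I: 7.0% (difference: 5.3%)
  N: 6.7% (difference: 5.6%)
  S: 6.3% (difference: 6.0%)
  H: 6.1% (difference: 6.2%)
  R: 6.0% (difference: 6.3%)
  D: 4.3% (difference: 8.0%)
Step 3: 'N' most likely represents 'E' (frequency 12.7%).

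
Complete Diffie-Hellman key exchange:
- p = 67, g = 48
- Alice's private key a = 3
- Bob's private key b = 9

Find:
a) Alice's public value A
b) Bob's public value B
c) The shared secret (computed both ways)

Step 1: A = g^a mod p = 48^3 mod 67 = 42.
Step 2: B = g^b mod p = 48^9 mod 67 = 53.
Step 3: Alice computes s = B^a mod p = 53^3 mod 67 = 3.
Step 4: Bob computes s = A^b mod p = 42^9 mod 67 = 3.
Both sides agree: shared secret = 3.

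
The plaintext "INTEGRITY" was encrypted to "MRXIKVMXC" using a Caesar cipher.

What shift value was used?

Step 1: Compare first letters: I (position 8) -> M (position 12).
Step 2: Shift = (12 - 8) mod 26 = 4.
The shift value is 4.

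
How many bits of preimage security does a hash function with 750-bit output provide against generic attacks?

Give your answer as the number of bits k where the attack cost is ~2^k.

Step 1: The hash has a 750-bit output.
Step 2: Preimage resistance means: given a digest h(x), it should be infeasible to find any input that hashes to it.
With a 750-bit output there are 2^750 possible digests, so a generic brute-force preimage search costs about 2^750 evaluations.
Step 3: Security level = 750 bits.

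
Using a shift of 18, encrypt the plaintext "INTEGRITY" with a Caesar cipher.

Step 1: For each letter, shift forward by 18 positions (mod 26).
  I (position 8) -> position (8+18) mod 26 = 0 -> A
  N (position 13) -> position (13+18) mod 26 = 5 -> F
  T (position 19) -> position (19+18) mod 26 = 11 -> L
  E (position 4) -> position (4+18) mod 26 = 22 -> W
  G (position 6) -> position (6+18) mod 26 = 24 -> Y
  R (position 17) -> position (17+18) mod 26 = 9 -> J
  I (position 8) -> position (8+18) mod 26 = 0 -> A
  T (position 19) -> position (19+18) mod 26 = 11 -> L
  Y (position 24) -> position (24+18) mod 26 = 16 -> Q
Result: AFLWYJALQ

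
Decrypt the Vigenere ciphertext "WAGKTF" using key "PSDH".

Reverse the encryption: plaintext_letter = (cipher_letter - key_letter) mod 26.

Step 1: Extend key: PSDHPS
Step 2: Decrypt each letter (c - k) mod 26:
  W(22) - P(15) = (22-15) mod 26 = 7 = H
  A(0) - S(18) = (0-18) mod 26 = 8 = I
  G(6) - D(3) = (6-3) mod 26 = 3 = D
  K(10) - H(7) = (10-7) mod 26 = 3 = D
  T(19) - P(15) = (19-15) mod 26 = 4 = E
  F(5) - S(18) = (5-18) mod 26 = 13 = N
Plaintext: HIDDEN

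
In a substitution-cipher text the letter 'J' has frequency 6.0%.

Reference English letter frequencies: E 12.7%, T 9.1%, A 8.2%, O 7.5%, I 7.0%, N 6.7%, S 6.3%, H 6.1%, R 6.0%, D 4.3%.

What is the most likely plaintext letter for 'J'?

Step 1: The observed frequency is 6.0%.
Step 2: Compare with English frequencies:
  E: 12.7% (difference: 6.7%)
  T: 9.1% (difference: 3.1%)
  A: 8.2% (difference: 2.2%)
  O: 7.5% (difference: 1.5%)
  I: 7.0% (difference: 1.0%)
  N: 6.7% (difference: 0.7%)
  S: 6.3% (difference: 0.3%)
  H: 6.1% (difference: 0.1%)
  R: 6.0% (difference: 0.0%) <-- closest
  D: 4.3% (difference: 1.7%)
Step 3: 'J' most likely represents 'R' (frequency 6.0%).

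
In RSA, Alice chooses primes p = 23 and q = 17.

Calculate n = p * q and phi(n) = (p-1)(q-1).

Step 1: n = p * q = 23 * 17 = 391.
Step 2: phi(n) = (p-1)(q-1) = 22 * 16 = 352.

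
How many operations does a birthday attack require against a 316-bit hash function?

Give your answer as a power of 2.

Step 1: The birthday paradox gives collision probability ~50% after sqrt(2^n) = 2^(n/2) hashes.
Step 2: For 316-bit output: 2^(316/2) = 2^158.
Step 3: Approximately 2^158 hash computations needed.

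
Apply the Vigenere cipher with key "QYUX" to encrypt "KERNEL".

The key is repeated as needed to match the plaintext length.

Step 1: Repeat key to match plaintext length:
  Plaintext: KERNEL
  Key:       QYUXQY
Step 2: Encrypt each letter:
  K(10) + Q(16) = (10+16) mod 26 = 0 = A
  E(4) + Y(24) = (4+24) mod 26 = 2 = C
  R(17) + U(20) = (17+20) mod 26 = 11 = L
  N(13) + X(23) = (13+23) mod 26 = 10 = K
  E(4) + Q(16) = (4+16) mod 26 = 20 = U
  L(11) + Y(24) = (11+24) mod 26 = 9 = J
Ciphertext: ACLKUJ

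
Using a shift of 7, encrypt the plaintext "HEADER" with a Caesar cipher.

Step 1: For each letter, shift forward by 7 positions (mod 26).
  H (position 7) -> position (7+7) mod 26 = 14 -> O
  E (position 4) -> position (4+7) mod 26 = 11 -> L
  A (position 0) -> position (0+7) mod 26 = 7 -> H
  D (position 3) -> position (3+7) mod 26 = 10 -> K
  E (position 4) -> position (4+7) mod 26 = 11 -> L
  R (position 17) -> position (17+7) mod 26 = 24 -> Y
Result: OLHKLY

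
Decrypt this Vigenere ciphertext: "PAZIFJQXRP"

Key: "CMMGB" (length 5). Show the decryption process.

Step 1: Key 'CMMGB' has length 5. Extended key: CMMGBCMMGB
Step 2: Decrypt each position:
  P(15) - C(2) = 13 = N
  A(0) - M(12) = 14 = O
  Z(25) - M(12) = 13 = N
  I(8) - G(6) = 2 = C
  F(5) - B(1) = 4 = E
  J(9) - C(2) = 7 = H
  Q(16) - M(12) = 4 = E
  X(23) - M(12) = 11 = L
  R(17) - G(6) = 11 = L
  P(15) - B(1) = 14 = O
Plaintext: NONCEHELLO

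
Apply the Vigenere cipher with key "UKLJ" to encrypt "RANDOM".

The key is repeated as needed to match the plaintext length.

Step 1: Repeat key to match plaintext length:
  Plaintext: RANDOM
  Key:       UKLJUK
Step 2: Encrypt each letter:
  R(17) + U(20) = (17+20) mod 26 = 11 = L
  A(0) + K(10) = (0+10) mod 26 = 10 = K
  N(13) + L(11) = (13+11) mod 26 = 24 = Y
  D(3) + J(9) = (3+9) mod 26 = 12 = M
  O(14) + U(20) = (14+20) mod 26 = 8 = I
  M(12) + K(10) = (12+10) mod 26 = 22 = W
Ciphertext: LKYMIW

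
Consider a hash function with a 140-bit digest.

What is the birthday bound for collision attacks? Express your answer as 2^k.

Step 1: The birthday paradox gives collision probability ~50% after sqrt(2^n) = 2^(n/2) hashes.
Step 2: For 140-bit output: 2^(140/2) = 2^70.
Step 3: Approximately 2^70 hash computations needed.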